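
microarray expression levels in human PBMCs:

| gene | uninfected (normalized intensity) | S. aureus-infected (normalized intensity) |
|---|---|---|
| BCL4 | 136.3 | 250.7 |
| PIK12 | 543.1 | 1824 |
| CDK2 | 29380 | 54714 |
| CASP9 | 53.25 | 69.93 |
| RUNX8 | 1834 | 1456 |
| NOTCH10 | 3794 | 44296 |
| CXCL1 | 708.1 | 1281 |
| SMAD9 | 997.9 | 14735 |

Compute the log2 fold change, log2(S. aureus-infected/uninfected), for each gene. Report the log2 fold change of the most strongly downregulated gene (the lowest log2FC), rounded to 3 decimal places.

-0.333

log2(250.7/136.3) = 0.879  (BCL4)
log2(1824/543.1) = 1.748  (PIK12)
log2(54714/29380) = 0.897  (CDK2)
log2(69.93/53.25) = 0.393  (CASP9)
log2(1456/1834) = -0.333  (RUNX8)
log2(44296/3794) = 3.545  (NOTCH10)
log2(1281/708.1) = 0.855  (CXCL1)
log2(14735/997.9) = 3.884  (SMAD9)
RUNX8 is most strongly downregulated.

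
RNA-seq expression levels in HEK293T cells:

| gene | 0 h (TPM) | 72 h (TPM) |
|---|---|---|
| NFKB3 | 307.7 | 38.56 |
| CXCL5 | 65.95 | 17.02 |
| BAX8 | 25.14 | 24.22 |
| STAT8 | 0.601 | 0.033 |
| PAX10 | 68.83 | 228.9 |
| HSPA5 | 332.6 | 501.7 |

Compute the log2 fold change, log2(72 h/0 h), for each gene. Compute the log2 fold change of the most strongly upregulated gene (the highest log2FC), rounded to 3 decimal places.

log2(38.56/307.7) = -2.996  (NFKB3)
log2(17.02/65.95) = -1.954  (CXCL5)
log2(24.22/25.14) = -0.054  (BAX8)
log2(0.033/0.601) = -4.187  (STAT8)
log2(228.9/68.83) = 1.734  (PAX10)
log2(501.7/332.6) = 0.593  (HSPA5)
PAX10 is most strongly upregulated.

1.734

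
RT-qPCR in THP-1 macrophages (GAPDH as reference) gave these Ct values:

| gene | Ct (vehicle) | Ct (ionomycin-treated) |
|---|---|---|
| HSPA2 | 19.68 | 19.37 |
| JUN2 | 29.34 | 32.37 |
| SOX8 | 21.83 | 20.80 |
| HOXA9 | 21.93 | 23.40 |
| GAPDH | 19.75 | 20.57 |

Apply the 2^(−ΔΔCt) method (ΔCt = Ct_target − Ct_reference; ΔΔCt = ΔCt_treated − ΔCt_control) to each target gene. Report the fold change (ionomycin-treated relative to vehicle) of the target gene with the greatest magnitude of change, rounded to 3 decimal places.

0.216

HSPA2: ΔΔCt = (19.37−20.57) − (19.68−19.75) = -1.20 − (-0.07) = -1.13; fold change = 2^1.13 = 2.189
JUN2: ΔΔCt = (32.37−20.57) − (29.34−19.75) = 11.80 − 9.59 = 2.21; fold change = 2^-2.21 = 0.216
SOX8: ΔΔCt = (20.80−20.57) − (21.83−19.75) = 0.23 − 2.08 = -1.85; fold change = 2^1.85 = 3.605
HOXA9: ΔΔCt = (23.40−20.57) − (21.93−19.75) = 2.83 − 2.18 = 0.65; fold change = 2^-0.65 = 0.637
JUN2 has the largest |ΔΔCt| = 2.21.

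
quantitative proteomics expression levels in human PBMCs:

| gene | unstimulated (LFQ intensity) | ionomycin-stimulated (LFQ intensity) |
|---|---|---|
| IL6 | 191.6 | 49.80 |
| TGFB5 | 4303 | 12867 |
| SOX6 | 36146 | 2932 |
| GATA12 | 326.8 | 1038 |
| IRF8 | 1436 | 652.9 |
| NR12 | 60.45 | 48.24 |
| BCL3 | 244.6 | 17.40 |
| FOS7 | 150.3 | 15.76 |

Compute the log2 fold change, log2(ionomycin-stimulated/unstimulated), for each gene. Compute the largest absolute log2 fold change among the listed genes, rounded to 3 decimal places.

log2(49.80/191.6) = -1.944  (IL6)
log2(12867/4303) = 1.580  (TGFB5)
log2(2932/36146) = -3.624  (SOX6)
log2(1038/326.8) = 1.667  (GATA12)
log2(652.9/1436) = -1.137  (IRF8)
log2(48.24/60.45) = -0.326  (NR12)
log2(17.40/244.6) = -3.813  (BCL3)
log2(15.76/150.3) = -3.254  (FOS7)
The largest magnitude belongs to BCL3.

3.813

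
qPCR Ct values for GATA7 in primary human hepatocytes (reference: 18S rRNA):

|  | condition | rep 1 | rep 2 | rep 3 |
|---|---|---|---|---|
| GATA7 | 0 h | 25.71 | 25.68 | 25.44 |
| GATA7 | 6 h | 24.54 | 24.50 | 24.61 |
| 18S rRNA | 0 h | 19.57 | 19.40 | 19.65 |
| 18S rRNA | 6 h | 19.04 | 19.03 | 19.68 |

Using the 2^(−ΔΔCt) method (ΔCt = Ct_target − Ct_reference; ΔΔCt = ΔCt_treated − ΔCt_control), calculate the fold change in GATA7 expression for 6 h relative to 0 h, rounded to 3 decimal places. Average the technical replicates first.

Mean Ct: GATA7 0 h 25.610; GATA7 6 h 24.550; 18S rRNA 0 h 19.540; 18S rRNA 6 h 19.250
ΔCt(0 h) = 25.610 − 19.540 = 6.070
ΔCt(6 h) = 24.550 − 19.250 = 5.300
ΔΔCt = 5.300 − 6.070 = -0.770
Fold change = 2^(−(-0.770)) = 2^0.770 = 1.7053

1.705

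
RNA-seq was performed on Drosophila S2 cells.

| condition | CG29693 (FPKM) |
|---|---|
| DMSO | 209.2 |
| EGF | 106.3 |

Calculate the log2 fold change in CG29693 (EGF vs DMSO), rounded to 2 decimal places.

Fold change = 106.3 / 209.2 = 0.5081
log2(0.5081) = -0.977

-0.98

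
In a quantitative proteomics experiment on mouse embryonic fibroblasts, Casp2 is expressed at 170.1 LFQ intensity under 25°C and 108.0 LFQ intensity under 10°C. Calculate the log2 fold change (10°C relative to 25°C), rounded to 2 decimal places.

-0.66

Fold change = 108.0 / 170.1 = 0.6349
log2(0.6349) = -0.655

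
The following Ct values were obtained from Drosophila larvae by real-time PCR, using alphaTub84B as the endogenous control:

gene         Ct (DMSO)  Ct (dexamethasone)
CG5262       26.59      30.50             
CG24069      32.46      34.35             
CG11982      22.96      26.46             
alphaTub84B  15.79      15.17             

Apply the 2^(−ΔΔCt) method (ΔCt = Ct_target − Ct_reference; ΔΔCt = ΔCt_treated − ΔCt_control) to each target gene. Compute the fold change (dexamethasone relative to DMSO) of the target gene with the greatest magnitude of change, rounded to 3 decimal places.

0.043

CG5262: ΔΔCt = (30.50−15.17) − (26.59−15.79) = 15.33 − 10.80 = 4.53; fold change = 2^-4.53 = 0.043
CG24069: ΔΔCt = (34.35−15.17) − (32.46−15.79) = 19.18 − 16.67 = 2.51; fold change = 2^-2.51 = 0.176
CG11982: ΔΔCt = (26.46−15.17) − (22.96−15.79) = 11.29 − 7.17 = 4.12; fold change = 2^-4.12 = 0.058
CG5262 has the largest |ΔΔCt| = 4.53.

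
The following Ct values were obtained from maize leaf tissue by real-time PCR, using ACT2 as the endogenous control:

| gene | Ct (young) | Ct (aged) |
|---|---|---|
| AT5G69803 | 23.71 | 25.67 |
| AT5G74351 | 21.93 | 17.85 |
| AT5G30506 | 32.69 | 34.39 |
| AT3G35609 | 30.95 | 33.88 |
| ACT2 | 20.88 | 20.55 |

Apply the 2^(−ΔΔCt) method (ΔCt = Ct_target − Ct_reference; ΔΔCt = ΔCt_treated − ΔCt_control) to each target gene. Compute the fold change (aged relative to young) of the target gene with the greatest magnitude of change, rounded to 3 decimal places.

AT5G69803: ΔΔCt = (25.67−20.55) − (23.71−20.88) = 5.12 − 2.83 = 2.29; fold change = 2^-2.29 = 0.204
AT5G74351: ΔΔCt = (17.85−20.55) − (21.93−20.88) = -2.70 − 1.05 = -3.75; fold change = 2^3.75 = 13.454
AT5G30506: ΔΔCt = (34.39−20.55) − (32.69−20.88) = 13.84 − 11.81 = 2.03; fold change = 2^-2.03 = 0.245
AT3G35609: ΔΔCt = (33.88−20.55) − (30.95−20.88) = 13.33 − 10.07 = 3.26; fold change = 2^-3.26 = 0.104
AT5G74351 has the largest |ΔΔCt| = 3.75.

13.454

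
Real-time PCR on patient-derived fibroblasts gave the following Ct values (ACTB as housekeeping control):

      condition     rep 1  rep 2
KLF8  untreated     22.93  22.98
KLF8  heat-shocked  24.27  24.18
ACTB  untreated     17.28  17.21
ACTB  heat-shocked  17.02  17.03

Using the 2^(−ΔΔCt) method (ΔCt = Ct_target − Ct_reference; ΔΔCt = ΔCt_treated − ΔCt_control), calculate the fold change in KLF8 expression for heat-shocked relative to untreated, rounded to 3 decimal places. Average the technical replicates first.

0.356

Mean Ct: KLF8 untreated 22.955; KLF8 heat-shocked 24.225; ACTB untreated 17.245; ACTB heat-shocked 17.025
ΔCt(untreated) = 22.955 − 17.245 = 5.710
ΔCt(heat-shocked) = 24.225 − 17.025 = 7.200
ΔΔCt = 7.200 − 5.710 = 1.490
Fold change = 2^(−1.490) = 0.3560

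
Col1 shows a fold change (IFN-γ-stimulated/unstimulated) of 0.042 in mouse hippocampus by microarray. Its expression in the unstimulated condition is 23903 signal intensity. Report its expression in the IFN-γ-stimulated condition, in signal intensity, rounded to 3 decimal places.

1003.926

IFN-γ-stimulated expression = 23903 × 0.042 = 1003.926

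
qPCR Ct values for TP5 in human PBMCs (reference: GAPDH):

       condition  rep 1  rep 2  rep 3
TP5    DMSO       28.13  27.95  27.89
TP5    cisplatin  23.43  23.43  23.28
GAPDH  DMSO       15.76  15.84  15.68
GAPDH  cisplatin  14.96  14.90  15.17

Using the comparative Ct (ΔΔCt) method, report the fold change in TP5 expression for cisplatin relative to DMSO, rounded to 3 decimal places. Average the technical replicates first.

14.520

Mean Ct: TP5 DMSO 27.990; TP5 cisplatin 23.380; GAPDH DMSO 15.760; GAPDH cisplatin 15.010
ΔCt(DMSO) = 27.990 − 15.760 = 12.230
ΔCt(cisplatin) = 23.380 − 15.010 = 8.370
ΔΔCt = 8.370 − 12.230 = -3.860
Fold change = 2^(−(-3.860)) = 2^3.860 = 14.5203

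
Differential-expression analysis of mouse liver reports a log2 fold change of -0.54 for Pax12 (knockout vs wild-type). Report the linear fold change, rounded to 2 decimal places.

Fold change = 2^(-0.54) = 0.688
That is, Pax12 drops to 68.8% of the wild-type level.

0.69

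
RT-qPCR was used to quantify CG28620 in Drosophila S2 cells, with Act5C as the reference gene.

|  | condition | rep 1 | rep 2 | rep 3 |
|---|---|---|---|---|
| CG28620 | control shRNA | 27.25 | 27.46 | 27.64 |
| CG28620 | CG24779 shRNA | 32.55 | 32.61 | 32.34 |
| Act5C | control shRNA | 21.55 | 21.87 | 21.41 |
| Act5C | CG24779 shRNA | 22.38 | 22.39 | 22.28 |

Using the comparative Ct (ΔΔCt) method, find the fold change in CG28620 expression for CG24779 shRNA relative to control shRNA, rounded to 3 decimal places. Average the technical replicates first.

Mean Ct: CG28620 control shRNA 27.450; CG28620 CG24779 shRNA 32.500; Act5C control shRNA 21.610; Act5C CG24779 shRNA 22.350
ΔCt(control shRNA) = 27.450 − 21.610 = 5.840
ΔCt(CG24779 shRNA) = 32.500 − 22.350 = 10.150
ΔΔCt = 10.150 − 5.840 = 4.310
Fold change = 2^(−4.310) = 0.0504

0.050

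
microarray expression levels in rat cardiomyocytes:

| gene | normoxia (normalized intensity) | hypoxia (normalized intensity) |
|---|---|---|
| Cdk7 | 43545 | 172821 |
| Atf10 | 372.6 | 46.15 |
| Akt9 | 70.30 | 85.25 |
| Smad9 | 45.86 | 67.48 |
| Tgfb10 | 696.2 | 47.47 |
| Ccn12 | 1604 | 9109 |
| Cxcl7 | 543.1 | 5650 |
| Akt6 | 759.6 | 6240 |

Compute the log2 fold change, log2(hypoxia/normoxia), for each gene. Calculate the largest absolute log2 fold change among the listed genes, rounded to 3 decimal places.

3.874

log2(172821/43545) = 1.989  (Cdk7)
log2(46.15/372.6) = -3.013  (Atf10)
log2(85.25/70.30) = 0.278  (Akt9)
log2(67.48/45.86) = 0.557  (Smad9)
log2(47.47/696.2) = -3.874  (Tgfb10)
log2(9109/1604) = 2.506  (Ccn12)
log2(5650/543.1) = 3.379  (Cxcl7)
log2(6240/759.6) = 3.038  (Akt6)
The largest magnitude belongs to Tgfb10.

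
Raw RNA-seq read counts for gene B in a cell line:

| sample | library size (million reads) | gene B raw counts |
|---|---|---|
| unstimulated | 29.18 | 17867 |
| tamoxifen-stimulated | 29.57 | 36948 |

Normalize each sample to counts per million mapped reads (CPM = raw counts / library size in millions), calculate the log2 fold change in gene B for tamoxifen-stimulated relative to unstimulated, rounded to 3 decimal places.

1.029

CPM(unstimulated) = 17867 / 29.18 = 612.3029
CPM(tamoxifen-stimulated) = 36948 / 29.57 = 1249.5096
Fold change = 1249.5096 / 612.3029 = 2.04067
log2(2.04067) = 1.0290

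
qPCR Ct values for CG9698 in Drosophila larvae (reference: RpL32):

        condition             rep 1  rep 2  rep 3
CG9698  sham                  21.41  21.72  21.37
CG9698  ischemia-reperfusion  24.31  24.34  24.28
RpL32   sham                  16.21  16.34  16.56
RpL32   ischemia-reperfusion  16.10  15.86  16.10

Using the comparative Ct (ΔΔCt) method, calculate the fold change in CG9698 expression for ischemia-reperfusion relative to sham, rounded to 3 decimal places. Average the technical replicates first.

Mean Ct: CG9698 sham 21.500; CG9698 ischemia-reperfusion 24.310; RpL32 sham 16.370; RpL32 ischemia-reperfusion 16.020
ΔCt(sham) = 21.500 − 16.370 = 5.130
ΔCt(ischemia-reperfusion) = 24.310 − 16.020 = 8.290
ΔΔCt = 8.290 − 5.130 = 3.160
Fold change = 2^(−3.160) = 0.1119

0.112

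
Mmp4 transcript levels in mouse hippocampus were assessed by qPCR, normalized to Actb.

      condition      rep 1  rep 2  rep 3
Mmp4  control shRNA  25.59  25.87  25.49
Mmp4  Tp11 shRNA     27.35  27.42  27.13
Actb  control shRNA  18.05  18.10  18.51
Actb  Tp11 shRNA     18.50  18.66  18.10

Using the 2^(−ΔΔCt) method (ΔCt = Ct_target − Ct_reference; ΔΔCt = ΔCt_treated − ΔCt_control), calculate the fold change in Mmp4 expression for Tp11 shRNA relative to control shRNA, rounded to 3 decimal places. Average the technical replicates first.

0.366

Mean Ct: Mmp4 control shRNA 25.650; Mmp4 Tp11 shRNA 27.300; Actb control shRNA 18.220; Actb Tp11 shRNA 18.420
ΔCt(control shRNA) = 25.650 − 18.220 = 7.430
ΔCt(Tp11 shRNA) = 27.300 − 18.420 = 8.880
ΔΔCt = 8.880 − 7.430 = 1.450
Fold change = 2^(−1.450) = 0.3660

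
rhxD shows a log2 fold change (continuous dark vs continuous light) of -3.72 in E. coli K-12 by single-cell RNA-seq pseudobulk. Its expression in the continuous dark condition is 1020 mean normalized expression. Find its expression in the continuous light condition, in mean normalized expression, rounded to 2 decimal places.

Fold change = 2^(-3.72) = 0.0759
continuous light expression = 1020 / 0.0759 = 13441.01

13441.01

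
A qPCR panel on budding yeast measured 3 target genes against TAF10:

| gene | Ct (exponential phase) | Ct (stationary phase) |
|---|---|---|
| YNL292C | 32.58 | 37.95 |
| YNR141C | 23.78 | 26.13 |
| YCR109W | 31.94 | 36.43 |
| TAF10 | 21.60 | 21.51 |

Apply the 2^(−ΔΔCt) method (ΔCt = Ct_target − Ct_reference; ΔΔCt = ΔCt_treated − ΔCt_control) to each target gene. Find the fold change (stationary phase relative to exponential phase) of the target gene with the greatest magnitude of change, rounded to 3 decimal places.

YNL292C: ΔΔCt = (37.95−21.51) − (32.58−21.60) = 16.44 − 10.98 = 5.46; fold change = 2^-5.46 = 0.023
YNR141C: ΔΔCt = (26.13−21.51) − (23.78−21.60) = 4.62 − 2.18 = 2.44; fold change = 2^-2.44 = 0.184
YCR109W: ΔΔCt = (36.43−21.51) − (31.94−21.60) = 14.92 − 10.34 = 4.58; fold change = 2^-4.58 = 0.042
YNL292C has the largest |ΔΔCt| = 5.46.

0.023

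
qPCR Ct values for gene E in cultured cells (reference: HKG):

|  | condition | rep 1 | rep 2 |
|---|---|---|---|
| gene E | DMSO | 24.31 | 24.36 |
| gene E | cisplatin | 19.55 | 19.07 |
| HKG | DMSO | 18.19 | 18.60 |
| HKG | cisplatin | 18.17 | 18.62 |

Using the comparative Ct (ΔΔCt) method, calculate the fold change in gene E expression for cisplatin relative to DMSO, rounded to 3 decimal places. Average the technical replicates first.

Mean Ct: gene E DMSO 24.335; gene E cisplatin 19.310; HKG DMSO 18.395; HKG cisplatin 18.395
ΔCt(DMSO) = 24.335 − 18.395 = 5.940
ΔCt(cisplatin) = 19.310 − 18.395 = 0.915
ΔΔCt = 0.915 − 5.940 = -5.025
Fold change = 2^(−(-5.025)) = 2^5.025 = 32.5594

32.559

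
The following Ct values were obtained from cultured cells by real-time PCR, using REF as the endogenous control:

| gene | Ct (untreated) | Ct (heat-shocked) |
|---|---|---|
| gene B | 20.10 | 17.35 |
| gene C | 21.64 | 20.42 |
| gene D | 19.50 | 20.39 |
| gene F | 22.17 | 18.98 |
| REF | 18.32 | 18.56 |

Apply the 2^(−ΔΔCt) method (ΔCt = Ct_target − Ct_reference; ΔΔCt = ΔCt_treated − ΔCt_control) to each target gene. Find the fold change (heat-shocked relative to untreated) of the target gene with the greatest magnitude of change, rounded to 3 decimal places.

10.778

gene B: ΔΔCt = (17.35−18.56) − (20.10−18.32) = -1.21 − 1.78 = -2.99; fold change = 2^2.99 = 7.945
gene C: ΔΔCt = (20.42−18.56) − (21.64−18.32) = 1.86 − 3.32 = -1.46; fold change = 2^1.46 = 2.751
gene D: ΔΔCt = (20.39−18.56) − (19.50−18.32) = 1.83 − 1.18 = 0.65; fold change = 2^-0.65 = 0.637
gene F: ΔΔCt = (18.98−18.56) − (22.17−18.32) = 0.42 − 3.85 = -3.43; fold change = 2^3.43 = 10.778
gene F has the largest |ΔΔCt| = 3.43.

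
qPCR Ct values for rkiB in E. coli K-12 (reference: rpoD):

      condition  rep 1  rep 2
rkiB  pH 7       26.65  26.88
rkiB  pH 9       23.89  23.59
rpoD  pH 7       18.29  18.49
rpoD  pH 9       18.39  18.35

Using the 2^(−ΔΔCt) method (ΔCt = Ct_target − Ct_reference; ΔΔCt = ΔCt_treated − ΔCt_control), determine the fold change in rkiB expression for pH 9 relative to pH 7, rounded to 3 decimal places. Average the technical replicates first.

8.028

Mean Ct: rkiB pH 7 26.765; rkiB pH 9 23.740; rpoD pH 7 18.390; rpoD pH 9 18.370
ΔCt(pH 7) = 26.765 − 18.390 = 8.375
ΔCt(pH 9) = 23.740 − 18.370 = 5.370
ΔΔCt = 5.370 − 8.375 = -3.005
Fold change = 2^(−(-3.005)) = 2^3.005 = 8.0278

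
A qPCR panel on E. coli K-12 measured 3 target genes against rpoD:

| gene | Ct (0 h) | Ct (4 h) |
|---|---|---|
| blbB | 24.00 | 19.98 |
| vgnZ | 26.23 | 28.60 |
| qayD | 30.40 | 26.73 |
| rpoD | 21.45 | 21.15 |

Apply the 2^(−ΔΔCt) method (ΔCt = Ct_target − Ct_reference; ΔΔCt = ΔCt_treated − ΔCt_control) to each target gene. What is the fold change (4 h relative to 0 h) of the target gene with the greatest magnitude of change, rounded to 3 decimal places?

13.177

blbB: ΔΔCt = (19.98−21.15) − (24.00−21.45) = -1.17 − 2.55 = -3.72; fold change = 2^3.72 = 13.177
vgnZ: ΔΔCt = (28.60−21.15) − (26.23−21.45) = 7.45 − 4.78 = 2.67; fold change = 2^-2.67 = 0.157
qayD: ΔΔCt = (26.73−21.15) − (30.40−21.45) = 5.58 − 8.95 = -3.37; fold change = 2^3.37 = 10.339
blbB has the largest |ΔΔCt| = 3.72.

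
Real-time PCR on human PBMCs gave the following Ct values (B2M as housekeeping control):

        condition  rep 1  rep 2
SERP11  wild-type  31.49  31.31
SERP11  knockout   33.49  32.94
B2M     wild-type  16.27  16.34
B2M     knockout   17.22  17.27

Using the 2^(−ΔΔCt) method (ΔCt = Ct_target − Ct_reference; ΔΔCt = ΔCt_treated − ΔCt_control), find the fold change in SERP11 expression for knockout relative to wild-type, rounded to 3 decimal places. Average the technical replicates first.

Mean Ct: SERP11 wild-type 31.400; SERP11 knockout 33.215; B2M wild-type 16.305; B2M knockout 17.245
ΔCt(wild-type) = 31.400 − 16.305 = 15.095
ΔCt(knockout) = 33.215 − 17.245 = 15.970
ΔΔCt = 15.970 − 15.095 = 0.875
Fold change = 2^(−0.875) = 0.5453

0.545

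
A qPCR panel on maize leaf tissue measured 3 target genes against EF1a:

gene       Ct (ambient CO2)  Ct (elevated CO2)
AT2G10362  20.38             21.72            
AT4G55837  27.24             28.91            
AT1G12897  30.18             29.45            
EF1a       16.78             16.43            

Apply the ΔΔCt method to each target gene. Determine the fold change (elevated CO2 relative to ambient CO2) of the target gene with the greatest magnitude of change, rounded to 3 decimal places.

AT2G10362: ΔΔCt = (21.72−16.43) − (20.38−16.78) = 5.29 − 3.60 = 1.69; fold change = 2^-1.69 = 0.310
AT4G55837: ΔΔCt = (28.91−16.43) − (27.24−16.78) = 12.48 − 10.46 = 2.02; fold change = 2^-2.02 = 0.247
AT1G12897: ΔΔCt = (29.45−16.43) − (30.18−16.78) = 13.02 − 13.40 = -0.38; fold change = 2^0.38 = 1.301
AT4G55837 has the largest |ΔΔCt| = 2.02.

0.247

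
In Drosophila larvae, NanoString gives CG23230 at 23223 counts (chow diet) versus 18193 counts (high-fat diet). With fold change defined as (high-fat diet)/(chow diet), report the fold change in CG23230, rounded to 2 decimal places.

0.78

Fold change = 18193 / 23223 = 0.783
CG23230 is downregulated.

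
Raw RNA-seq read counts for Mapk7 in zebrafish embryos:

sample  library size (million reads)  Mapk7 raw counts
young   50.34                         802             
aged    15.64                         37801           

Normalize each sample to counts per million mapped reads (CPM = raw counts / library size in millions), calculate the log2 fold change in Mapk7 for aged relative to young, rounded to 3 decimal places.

7.245

CPM(young) = 802 / 50.34 = 15.9317
CPM(aged) = 37801 / 15.64 = 2416.9437
Fold change = 2416.9437 / 15.9317 = 151.70692
log2(151.70692) = 7.2451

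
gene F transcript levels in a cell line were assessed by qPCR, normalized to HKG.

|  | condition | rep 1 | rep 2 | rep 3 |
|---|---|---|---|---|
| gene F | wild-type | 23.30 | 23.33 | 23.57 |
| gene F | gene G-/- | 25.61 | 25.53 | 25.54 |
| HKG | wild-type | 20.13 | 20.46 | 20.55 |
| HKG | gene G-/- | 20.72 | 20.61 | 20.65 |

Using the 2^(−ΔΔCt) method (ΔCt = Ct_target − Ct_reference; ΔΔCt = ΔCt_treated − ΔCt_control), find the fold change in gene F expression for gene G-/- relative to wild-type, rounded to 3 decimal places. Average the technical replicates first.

0.272

Mean Ct: gene F wild-type 23.400; gene F gene G-/- 25.560; HKG wild-type 20.380; HKG gene G-/- 20.660
ΔCt(wild-type) = 23.400 − 20.380 = 3.020
ΔCt(gene G-/-) = 25.560 − 20.660 = 4.900
ΔΔCt = 4.900 − 3.020 = 1.880
Fold change = 2^(−1.880) = 0.2717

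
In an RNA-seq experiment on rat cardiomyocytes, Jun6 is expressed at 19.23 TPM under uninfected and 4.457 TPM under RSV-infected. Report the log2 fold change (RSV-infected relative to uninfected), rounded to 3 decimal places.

Fold change = 4.457 / 19.23 = 0.2318
log2(0.2318) = -2.1092

-2.109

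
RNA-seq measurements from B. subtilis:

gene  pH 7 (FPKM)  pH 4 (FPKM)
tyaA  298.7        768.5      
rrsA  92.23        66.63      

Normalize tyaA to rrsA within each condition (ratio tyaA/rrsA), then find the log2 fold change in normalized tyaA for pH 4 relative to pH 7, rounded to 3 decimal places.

1.832

tyaA/rrsA (pH 7) = 298.7 / 92.23 = 3.2386
tyaA/rrsA (pH 4) = 768.5 / 66.63 = 11.534
Fold change = 11.534 / 3.2386 = 3.5613
log2(3.5613) = 1.8324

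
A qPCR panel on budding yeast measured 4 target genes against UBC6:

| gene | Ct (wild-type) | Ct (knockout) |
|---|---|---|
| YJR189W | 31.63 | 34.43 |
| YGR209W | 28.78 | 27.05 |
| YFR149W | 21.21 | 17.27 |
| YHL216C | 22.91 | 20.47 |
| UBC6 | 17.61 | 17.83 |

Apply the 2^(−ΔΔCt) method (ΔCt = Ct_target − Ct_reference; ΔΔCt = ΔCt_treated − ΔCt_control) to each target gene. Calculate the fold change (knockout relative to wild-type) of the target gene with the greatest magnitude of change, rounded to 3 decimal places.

YJR189W: ΔΔCt = (34.43−17.83) − (31.63−17.61) = 16.60 − 14.02 = 2.58; fold change = 2^-2.58 = 0.167
YGR209W: ΔΔCt = (27.05−17.83) − (28.78−17.61) = 9.22 − 11.17 = -1.95; fold change = 2^1.95 = 3.864
YFR149W: ΔΔCt = (17.27−17.83) − (21.21−17.61) = -0.56 − 3.60 = -4.16; fold change = 2^4.16 = 17.877
YHL216C: ΔΔCt = (20.47−17.83) − (22.91−17.61) = 2.64 − 5.30 = -2.66; fold change = 2^2.66 = 6.320
YFR149W has the largest |ΔΔCt| = 4.16.

17.877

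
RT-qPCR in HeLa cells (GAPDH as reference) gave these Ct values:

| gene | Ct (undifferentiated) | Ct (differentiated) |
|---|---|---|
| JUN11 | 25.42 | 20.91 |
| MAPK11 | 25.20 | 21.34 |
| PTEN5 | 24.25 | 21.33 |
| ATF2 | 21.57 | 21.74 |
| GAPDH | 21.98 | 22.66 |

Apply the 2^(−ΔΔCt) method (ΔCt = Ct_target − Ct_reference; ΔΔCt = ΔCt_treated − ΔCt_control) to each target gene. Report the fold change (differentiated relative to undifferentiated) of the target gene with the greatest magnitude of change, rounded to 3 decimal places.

JUN11: ΔΔCt = (20.91−22.66) − (25.42−21.98) = -1.75 − 3.44 = -5.19; fold change = 2^5.19 = 36.504
MAPK11: ΔΔCt = (21.34−22.66) − (25.20−21.98) = -1.32 − 3.22 = -4.54; fold change = 2^4.54 = 23.264
PTEN5: ΔΔCt = (21.33−22.66) − (24.25−21.98) = -1.33 − 2.27 = -3.60; fold change = 2^3.60 = 12.126
ATF2: ΔΔCt = (21.74−22.66) − (21.57−21.98) = -0.92 − (-0.41) = -0.51; fold change = 2^0.51 = 1.424
JUN11 has the largest |ΔΔCt| = 5.19.

36.504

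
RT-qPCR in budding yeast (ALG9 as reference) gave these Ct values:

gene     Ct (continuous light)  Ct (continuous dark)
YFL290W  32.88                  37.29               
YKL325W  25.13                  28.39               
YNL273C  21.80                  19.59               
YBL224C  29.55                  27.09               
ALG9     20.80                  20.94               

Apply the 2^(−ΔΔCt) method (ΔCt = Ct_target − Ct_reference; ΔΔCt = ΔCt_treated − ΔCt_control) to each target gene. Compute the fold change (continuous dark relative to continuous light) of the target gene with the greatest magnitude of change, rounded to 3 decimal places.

YFL290W: ΔΔCt = (37.29−20.94) − (32.88−20.80) = 16.35 − 12.08 = 4.27; fold change = 2^-4.27 = 0.052
YKL325W: ΔΔCt = (28.39−20.94) − (25.13−20.80) = 7.45 − 4.33 = 3.12; fold change = 2^-3.12 = 0.115
YNL273C: ΔΔCt = (19.59−20.94) − (21.80−20.80) = -1.35 − 1.00 = -2.35; fold change = 2^2.35 = 5.098
YBL224C: ΔΔCt = (27.09−20.94) − (29.55−20.80) = 6.15 − 8.75 = -2.60; fold change = 2^2.60 = 6.063
YFL290W has the largest |ΔΔCt| = 4.27.

0.052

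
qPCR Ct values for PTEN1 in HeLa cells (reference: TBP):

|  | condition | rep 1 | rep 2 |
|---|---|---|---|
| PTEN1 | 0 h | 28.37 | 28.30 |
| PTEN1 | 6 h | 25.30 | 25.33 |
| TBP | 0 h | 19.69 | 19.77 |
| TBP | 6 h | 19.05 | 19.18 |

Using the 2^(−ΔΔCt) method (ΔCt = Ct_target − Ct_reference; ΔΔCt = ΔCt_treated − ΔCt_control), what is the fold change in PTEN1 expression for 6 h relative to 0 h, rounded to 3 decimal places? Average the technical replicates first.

Mean Ct: PTEN1 0 h 28.335; PTEN1 6 h 25.315; TBP 0 h 19.730; TBP 6 h 19.115
ΔCt(0 h) = 28.335 − 19.730 = 8.605
ΔCt(6 h) = 25.315 − 19.115 = 6.200
ΔΔCt = 6.200 − 8.605 = -2.405
Fold change = 2^(−(-2.405)) = 2^2.405 = 5.2964

5.296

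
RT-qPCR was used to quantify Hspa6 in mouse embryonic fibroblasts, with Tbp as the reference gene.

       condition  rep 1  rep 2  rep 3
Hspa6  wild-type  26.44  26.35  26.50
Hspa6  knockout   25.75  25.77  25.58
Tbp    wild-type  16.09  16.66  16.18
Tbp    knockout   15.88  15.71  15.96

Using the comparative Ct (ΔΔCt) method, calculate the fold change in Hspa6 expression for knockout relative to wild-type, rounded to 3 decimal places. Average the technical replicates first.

1.206

Mean Ct: Hspa6 wild-type 26.430; Hspa6 knockout 25.700; Tbp wild-type 16.310; Tbp knockout 15.850
ΔCt(wild-type) = 26.430 − 16.310 = 10.120
ΔCt(knockout) = 25.700 − 15.850 = 9.850
ΔΔCt = 9.850 − 10.120 = -0.270
Fold change = 2^(−(-0.270)) = 2^0.270 = 1.2058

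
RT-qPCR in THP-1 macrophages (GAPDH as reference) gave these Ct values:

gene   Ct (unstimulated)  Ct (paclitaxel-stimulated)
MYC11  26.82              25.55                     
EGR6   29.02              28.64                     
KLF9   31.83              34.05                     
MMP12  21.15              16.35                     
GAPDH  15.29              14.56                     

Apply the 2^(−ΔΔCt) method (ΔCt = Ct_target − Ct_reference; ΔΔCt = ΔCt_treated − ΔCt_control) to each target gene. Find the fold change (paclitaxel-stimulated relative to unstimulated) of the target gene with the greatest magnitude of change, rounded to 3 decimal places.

MYC11: ΔΔCt = (25.55−14.56) − (26.82−15.29) = 10.99 − 11.53 = -0.54; fold change = 2^0.54 = 1.454
EGR6: ΔΔCt = (28.64−14.56) − (29.02−15.29) = 14.08 − 13.73 = 0.35; fold change = 2^-0.35 = 0.785
KLF9: ΔΔCt = (34.05−14.56) − (31.83−15.29) = 19.49 − 16.54 = 2.95; fold change = 2^-2.95 = 0.129
MMP12: ΔΔCt = (16.35−14.56) − (21.15−15.29) = 1.79 − 5.86 = -4.07; fold change = 2^4.07 = 16.795
MMP12 has the largest |ΔΔCt| = 4.07.

16.795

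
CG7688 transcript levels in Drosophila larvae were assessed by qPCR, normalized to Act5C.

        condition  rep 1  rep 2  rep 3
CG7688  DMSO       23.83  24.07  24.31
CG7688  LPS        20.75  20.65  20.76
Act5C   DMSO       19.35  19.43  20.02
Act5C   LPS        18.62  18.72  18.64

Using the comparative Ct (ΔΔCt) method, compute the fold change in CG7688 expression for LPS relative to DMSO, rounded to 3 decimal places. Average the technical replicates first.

Mean Ct: CG7688 DMSO 24.070; CG7688 LPS 20.720; Act5C DMSO 19.600; Act5C LPS 18.660
ΔCt(DMSO) = 24.070 − 19.600 = 4.470
ΔCt(LPS) = 20.720 − 18.660 = 2.060
ΔΔCt = 2.060 − 4.470 = -2.410
Fold change = 2^(−(-2.410)) = 2^2.410 = 5.3147

5.315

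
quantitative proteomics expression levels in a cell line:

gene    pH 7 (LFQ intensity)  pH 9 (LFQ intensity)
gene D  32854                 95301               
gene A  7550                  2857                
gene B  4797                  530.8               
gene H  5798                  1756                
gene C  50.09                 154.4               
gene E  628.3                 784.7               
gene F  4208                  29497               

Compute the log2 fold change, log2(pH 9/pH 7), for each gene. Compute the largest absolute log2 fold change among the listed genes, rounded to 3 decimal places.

3.176

log2(95301/32854) = 1.536  (gene D)
log2(2857/7550) = -1.402  (gene A)
log2(530.8/4797) = -3.176  (gene B)
log2(1756/5798) = -1.723  (gene H)
log2(154.4/50.09) = 1.624  (gene C)
log2(784.7/628.3) = 0.321  (gene E)
log2(29497/4208) = 2.809  (gene F)
The largest magnitude belongs to gene B.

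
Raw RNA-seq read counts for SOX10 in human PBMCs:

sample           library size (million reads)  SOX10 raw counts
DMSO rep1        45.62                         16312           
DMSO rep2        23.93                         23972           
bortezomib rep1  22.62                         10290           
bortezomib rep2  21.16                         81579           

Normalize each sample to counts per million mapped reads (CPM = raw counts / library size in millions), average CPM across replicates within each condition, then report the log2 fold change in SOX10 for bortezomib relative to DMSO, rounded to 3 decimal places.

CPM(DMSO rep1) = 16312 / 45.62 = 357.5625
CPM(DMSO rep2) = 23972 / 23.93 = 1001.7551
CPM(bortezomib rep1) = 10290 / 22.62 = 454.9072
CPM(bortezomib rep2) = 81579 / 21.16 = 3855.3403
mean CPM(DMSO) = 679.6588; mean CPM(bortezomib) = 2155.1237
Fold change = 2155.1237 / 679.6588 = 3.17089
log2(3.17089) = 1.6649

1.665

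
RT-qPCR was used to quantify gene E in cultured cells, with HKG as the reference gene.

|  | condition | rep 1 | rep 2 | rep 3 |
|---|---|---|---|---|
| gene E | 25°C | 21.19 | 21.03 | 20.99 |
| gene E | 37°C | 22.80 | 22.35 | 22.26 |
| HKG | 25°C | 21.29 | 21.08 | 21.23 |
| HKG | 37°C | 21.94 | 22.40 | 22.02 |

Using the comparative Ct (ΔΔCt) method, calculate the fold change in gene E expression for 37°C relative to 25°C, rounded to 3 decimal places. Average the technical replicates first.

Mean Ct: gene E 25°C 21.070; gene E 37°C 22.470; HKG 25°C 21.200; HKG 37°C 22.120
ΔCt(25°C) = 21.070 − 21.200 = -0.130
ΔCt(37°C) = 22.470 − 22.120 = 0.350
ΔΔCt = 0.350 − (-0.130) = 0.480
Fold change = 2^(−0.480) = 0.7170

0.717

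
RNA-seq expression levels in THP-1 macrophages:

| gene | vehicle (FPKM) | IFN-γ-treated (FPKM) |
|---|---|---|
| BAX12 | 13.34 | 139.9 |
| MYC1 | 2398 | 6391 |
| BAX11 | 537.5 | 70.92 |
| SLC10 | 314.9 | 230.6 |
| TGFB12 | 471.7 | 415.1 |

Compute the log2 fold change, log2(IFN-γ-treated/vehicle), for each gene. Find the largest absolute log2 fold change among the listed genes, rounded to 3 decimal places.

log2(139.9/13.34) = 3.391  (BAX12)
log2(6391/2398) = 1.414  (MYC1)
log2(70.92/537.5) = -2.922  (BAX11)
log2(230.6/314.9) = -0.450  (SLC10)
log2(415.1/471.7) = -0.184  (TGFB12)
The largest magnitude belongs to BAX12.

3.391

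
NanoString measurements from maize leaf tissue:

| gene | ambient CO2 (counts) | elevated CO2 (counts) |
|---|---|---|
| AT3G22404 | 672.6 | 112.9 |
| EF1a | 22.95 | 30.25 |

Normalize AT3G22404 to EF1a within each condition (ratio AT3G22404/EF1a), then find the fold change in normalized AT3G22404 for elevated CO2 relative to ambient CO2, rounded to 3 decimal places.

AT3G22404/EF1a (ambient CO2) = 672.6 / 22.95 = 29.307
AT3G22404/EF1a (elevated CO2) = 112.9 / 30.25 = 3.7322
Fold change = 3.7322 / 29.307 = 0.1273

0.127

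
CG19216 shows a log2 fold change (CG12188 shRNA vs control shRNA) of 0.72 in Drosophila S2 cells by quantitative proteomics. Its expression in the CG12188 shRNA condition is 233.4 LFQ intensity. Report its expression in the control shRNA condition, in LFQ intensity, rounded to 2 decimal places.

Fold change = 2^(0.72) = 1.6472
control shRNA expression = 233.4 / 1.6472 = 141.70

141.70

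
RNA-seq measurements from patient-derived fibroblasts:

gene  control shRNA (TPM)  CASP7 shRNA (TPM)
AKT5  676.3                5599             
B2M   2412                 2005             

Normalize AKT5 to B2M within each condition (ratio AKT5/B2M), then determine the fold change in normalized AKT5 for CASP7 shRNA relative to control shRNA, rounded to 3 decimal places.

9.959

AKT5/B2M (control shRNA) = 676.3 / 2412 = 0.28039
AKT5/B2M (CASP7 shRNA) = 5599 / 2005 = 2.7925
Fold change = 2.7925 / 0.28039 = 9.9594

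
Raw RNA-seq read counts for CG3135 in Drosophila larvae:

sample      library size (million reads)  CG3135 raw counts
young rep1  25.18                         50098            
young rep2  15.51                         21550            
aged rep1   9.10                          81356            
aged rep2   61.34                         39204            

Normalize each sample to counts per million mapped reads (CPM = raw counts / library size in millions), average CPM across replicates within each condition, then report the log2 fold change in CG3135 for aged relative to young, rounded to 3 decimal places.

CPM(young rep1) = 50098 / 25.18 = 1989.5949
CPM(young rep2) = 21550 / 15.51 = 1389.4262
CPM(aged rep1) = 81356 / 9.10 = 8940.2198
CPM(aged rep2) = 39204 / 61.34 = 639.1262
mean CPM(young) = 1689.5105; mean CPM(aged) = 4789.6730
Fold change = 4789.6730 / 1689.5105 = 2.83495
log2(2.83495) = 1.5033

1.503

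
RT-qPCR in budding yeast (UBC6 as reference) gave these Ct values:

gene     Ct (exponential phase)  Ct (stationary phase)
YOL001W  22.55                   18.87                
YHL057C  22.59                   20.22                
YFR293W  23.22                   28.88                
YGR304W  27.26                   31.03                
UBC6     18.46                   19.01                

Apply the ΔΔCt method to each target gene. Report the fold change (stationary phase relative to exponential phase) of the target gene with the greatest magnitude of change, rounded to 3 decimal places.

YOL001W: ΔΔCt = (18.87−19.01) − (22.55−18.46) = -0.14 − 4.09 = -4.23; fold change = 2^4.23 = 18.765
YHL057C: ΔΔCt = (20.22−19.01) − (22.59−18.46) = 1.21 − 4.13 = -2.92; fold change = 2^2.92 = 7.568
YFR293W: ΔΔCt = (28.88−19.01) − (23.22−18.46) = 9.87 − 4.76 = 5.11; fold change = 2^-5.11 = 0.029
YGR304W: ΔΔCt = (31.03−19.01) − (27.26−18.46) = 12.02 − 8.80 = 3.22; fold change = 2^-3.22 = 0.107
YFR293W has the largest |ΔΔCt| = 5.11.

0.029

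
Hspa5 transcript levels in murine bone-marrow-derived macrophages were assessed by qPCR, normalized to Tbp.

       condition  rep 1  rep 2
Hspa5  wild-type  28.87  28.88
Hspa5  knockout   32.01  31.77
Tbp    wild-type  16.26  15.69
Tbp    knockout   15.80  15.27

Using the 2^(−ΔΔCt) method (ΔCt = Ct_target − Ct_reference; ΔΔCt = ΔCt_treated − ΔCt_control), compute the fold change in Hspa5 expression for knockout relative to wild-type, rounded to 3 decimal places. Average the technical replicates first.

0.091

Mean Ct: Hspa5 wild-type 28.875; Hspa5 knockout 31.890; Tbp wild-type 15.975; Tbp knockout 15.535
ΔCt(wild-type) = 28.875 − 15.975 = 12.900
ΔCt(knockout) = 31.890 − 15.535 = 16.355
ΔΔCt = 16.355 − 12.900 = 3.455
Fold change = 2^(−3.455) = 0.0912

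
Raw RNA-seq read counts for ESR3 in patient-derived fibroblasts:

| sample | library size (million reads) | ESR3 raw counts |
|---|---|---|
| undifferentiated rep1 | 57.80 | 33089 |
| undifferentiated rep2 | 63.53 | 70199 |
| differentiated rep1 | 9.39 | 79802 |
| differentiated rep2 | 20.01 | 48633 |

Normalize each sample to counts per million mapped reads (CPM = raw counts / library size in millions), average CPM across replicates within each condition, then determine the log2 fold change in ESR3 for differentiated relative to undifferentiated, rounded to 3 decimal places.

CPM(undifferentiated rep1) = 33089 / 57.80 = 572.4740
CPM(undifferentiated rep2) = 70199 / 63.53 = 1104.9740
CPM(differentiated rep1) = 79802 / 9.39 = 8498.6155
CPM(differentiated rep2) = 48633 / 20.01 = 2430.4348
mean CPM(undifferentiated) = 838.7240; mean CPM(differentiated) = 5464.5252
Fold change = 5464.5252 / 838.7240 = 6.51528
log2(6.51528) = 2.7038

2.704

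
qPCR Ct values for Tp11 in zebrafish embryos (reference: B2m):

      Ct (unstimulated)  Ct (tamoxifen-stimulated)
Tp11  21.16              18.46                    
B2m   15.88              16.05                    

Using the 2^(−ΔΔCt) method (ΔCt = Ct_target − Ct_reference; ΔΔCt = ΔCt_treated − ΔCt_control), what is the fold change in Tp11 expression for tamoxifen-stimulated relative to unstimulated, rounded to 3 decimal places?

7.311

ΔCt(unstimulated) = 21.160 − 15.880 = 5.280
ΔCt(tamoxifen-stimulated) = 18.460 − 16.050 = 2.410
ΔΔCt = 2.410 − 5.280 = -2.870
Fold change = 2^(−(-2.870)) = 2^2.870 = 7.3107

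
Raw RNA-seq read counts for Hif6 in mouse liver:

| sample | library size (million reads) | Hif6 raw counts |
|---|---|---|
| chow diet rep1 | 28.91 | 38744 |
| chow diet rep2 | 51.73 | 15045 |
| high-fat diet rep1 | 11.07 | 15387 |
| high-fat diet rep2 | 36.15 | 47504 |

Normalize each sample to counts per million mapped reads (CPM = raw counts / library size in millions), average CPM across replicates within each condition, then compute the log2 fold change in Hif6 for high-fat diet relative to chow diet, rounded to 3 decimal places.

CPM(chow diet rep1) = 38744 / 28.91 = 1340.1591
CPM(chow diet rep2) = 15045 / 51.73 = 290.8370
CPM(high-fat diet rep1) = 15387 / 11.07 = 1389.9729
CPM(high-fat diet rep2) = 47504 / 36.15 = 1314.0802
mean CPM(chow diet) = 815.4981; mean CPM(high-fat diet) = 1352.0266
Fold change = 1352.0266 / 815.4981 = 1.65792
log2(1.65792) = 0.7294

0.729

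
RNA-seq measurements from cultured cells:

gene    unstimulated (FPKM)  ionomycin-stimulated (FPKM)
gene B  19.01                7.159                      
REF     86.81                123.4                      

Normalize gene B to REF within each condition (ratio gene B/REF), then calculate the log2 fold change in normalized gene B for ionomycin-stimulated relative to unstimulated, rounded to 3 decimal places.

-1.916

gene B/REF (unstimulated) = 19.01 / 86.81 = 0.21898
gene B/REF (ionomycin-stimulated) = 7.159 / 123.4 = 0.058015
Fold change = 0.058015 / 0.21898 = 0.2649
log2(0.2649) = -1.9163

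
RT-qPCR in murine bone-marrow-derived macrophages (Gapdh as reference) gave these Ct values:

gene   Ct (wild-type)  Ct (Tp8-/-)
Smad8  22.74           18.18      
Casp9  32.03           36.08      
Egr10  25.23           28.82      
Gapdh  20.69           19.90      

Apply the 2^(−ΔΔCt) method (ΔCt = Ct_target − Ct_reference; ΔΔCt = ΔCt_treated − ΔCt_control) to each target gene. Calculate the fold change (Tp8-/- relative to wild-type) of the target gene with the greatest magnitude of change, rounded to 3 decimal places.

0.035

Smad8: ΔΔCt = (18.18−19.90) − (22.74−20.69) = -1.72 − 2.05 = -3.77; fold change = 2^3.77 = 13.642
Casp9: ΔΔCt = (36.08−19.90) − (32.03−20.69) = 16.18 − 11.34 = 4.84; fold change = 2^-4.84 = 0.035
Egr10: ΔΔCt = (28.82−19.90) − (25.23−20.69) = 8.92 − 4.54 = 4.38; fold change = 2^-4.38 = 0.048
Casp9 has the largest |ΔΔCt| = 4.84.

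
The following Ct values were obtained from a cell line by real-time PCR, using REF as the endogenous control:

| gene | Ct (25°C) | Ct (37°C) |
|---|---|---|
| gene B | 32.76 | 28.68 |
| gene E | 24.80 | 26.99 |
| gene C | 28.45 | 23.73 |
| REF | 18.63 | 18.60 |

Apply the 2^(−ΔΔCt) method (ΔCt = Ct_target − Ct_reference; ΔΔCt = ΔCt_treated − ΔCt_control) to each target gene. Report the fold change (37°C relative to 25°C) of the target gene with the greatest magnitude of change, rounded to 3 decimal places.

gene B: ΔΔCt = (28.68−18.60) − (32.76−18.63) = 10.08 − 14.13 = -4.05; fold change = 2^4.05 = 16.564
gene E: ΔΔCt = (26.99−18.60) − (24.80−18.63) = 8.39 − 6.17 = 2.22; fold change = 2^-2.22 = 0.215
gene C: ΔΔCt = (23.73−18.60) − (28.45−18.63) = 5.13 − 9.82 = -4.69; fold change = 2^4.69 = 25.813
gene C has the largest |ΔΔCt| = 4.69.

25.813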